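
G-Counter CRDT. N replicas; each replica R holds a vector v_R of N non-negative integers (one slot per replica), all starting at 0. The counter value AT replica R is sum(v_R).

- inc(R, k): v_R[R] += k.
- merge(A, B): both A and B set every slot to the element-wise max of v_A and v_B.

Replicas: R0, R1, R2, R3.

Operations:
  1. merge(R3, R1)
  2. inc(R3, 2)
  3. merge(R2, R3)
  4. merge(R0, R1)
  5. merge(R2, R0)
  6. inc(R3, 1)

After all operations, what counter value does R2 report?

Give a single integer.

Op 1: merge R3<->R1 -> R3=(0,0,0,0) R1=(0,0,0,0)
Op 2: inc R3 by 2 -> R3=(0,0,0,2) value=2
Op 3: merge R2<->R3 -> R2=(0,0,0,2) R3=(0,0,0,2)
Op 4: merge R0<->R1 -> R0=(0,0,0,0) R1=(0,0,0,0)
Op 5: merge R2<->R0 -> R2=(0,0,0,2) R0=(0,0,0,2)
Op 6: inc R3 by 1 -> R3=(0,0,0,3) value=3

Answer: 2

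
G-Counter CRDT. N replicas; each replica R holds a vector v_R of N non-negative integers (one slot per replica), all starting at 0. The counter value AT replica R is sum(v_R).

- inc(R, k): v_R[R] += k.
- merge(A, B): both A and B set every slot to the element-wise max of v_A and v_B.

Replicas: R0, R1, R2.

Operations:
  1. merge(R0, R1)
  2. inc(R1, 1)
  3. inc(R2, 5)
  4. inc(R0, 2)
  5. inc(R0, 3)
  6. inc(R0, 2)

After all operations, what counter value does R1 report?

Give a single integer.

Op 1: merge R0<->R1 -> R0=(0,0,0) R1=(0,0,0)
Op 2: inc R1 by 1 -> R1=(0,1,0) value=1
Op 3: inc R2 by 5 -> R2=(0,0,5) value=5
Op 4: inc R0 by 2 -> R0=(2,0,0) value=2
Op 5: inc R0 by 3 -> R0=(5,0,0) value=5
Op 6: inc R0 by 2 -> R0=(7,0,0) value=7

Answer: 1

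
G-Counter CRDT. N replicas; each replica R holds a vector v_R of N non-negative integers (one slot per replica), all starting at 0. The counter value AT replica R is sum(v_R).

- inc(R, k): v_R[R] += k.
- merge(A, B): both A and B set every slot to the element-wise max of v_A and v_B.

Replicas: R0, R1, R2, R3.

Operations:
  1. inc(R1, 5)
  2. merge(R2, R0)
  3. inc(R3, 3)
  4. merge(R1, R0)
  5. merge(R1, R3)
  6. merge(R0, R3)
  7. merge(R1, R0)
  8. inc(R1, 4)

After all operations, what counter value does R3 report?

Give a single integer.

Op 1: inc R1 by 5 -> R1=(0,5,0,0) value=5
Op 2: merge R2<->R0 -> R2=(0,0,0,0) R0=(0,0,0,0)
Op 3: inc R3 by 3 -> R3=(0,0,0,3) value=3
Op 4: merge R1<->R0 -> R1=(0,5,0,0) R0=(0,5,0,0)
Op 5: merge R1<->R3 -> R1=(0,5,0,3) R3=(0,5,0,3)
Op 6: merge R0<->R3 -> R0=(0,5,0,3) R3=(0,5,0,3)
Op 7: merge R1<->R0 -> R1=(0,5,0,3) R0=(0,5,0,3)
Op 8: inc R1 by 4 -> R1=(0,9,0,3) value=12

Answer: 8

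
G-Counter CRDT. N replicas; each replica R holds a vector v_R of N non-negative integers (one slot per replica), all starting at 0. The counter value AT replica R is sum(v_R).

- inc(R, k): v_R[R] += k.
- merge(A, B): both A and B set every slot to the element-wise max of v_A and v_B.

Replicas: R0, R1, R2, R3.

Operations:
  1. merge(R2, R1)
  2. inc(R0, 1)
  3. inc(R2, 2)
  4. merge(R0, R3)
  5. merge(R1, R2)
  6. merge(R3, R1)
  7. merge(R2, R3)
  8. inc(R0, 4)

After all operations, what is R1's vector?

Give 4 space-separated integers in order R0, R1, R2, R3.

Answer: 1 0 2 0

Derivation:
Op 1: merge R2<->R1 -> R2=(0,0,0,0) R1=(0,0,0,0)
Op 2: inc R0 by 1 -> R0=(1,0,0,0) value=1
Op 3: inc R2 by 2 -> R2=(0,0,2,0) value=2
Op 4: merge R0<->R3 -> R0=(1,0,0,0) R3=(1,0,0,0)
Op 5: merge R1<->R2 -> R1=(0,0,2,0) R2=(0,0,2,0)
Op 6: merge R3<->R1 -> R3=(1,0,2,0) R1=(1,0,2,0)
Op 7: merge R2<->R3 -> R2=(1,0,2,0) R3=(1,0,2,0)
Op 8: inc R0 by 4 -> R0=(5,0,0,0) value=5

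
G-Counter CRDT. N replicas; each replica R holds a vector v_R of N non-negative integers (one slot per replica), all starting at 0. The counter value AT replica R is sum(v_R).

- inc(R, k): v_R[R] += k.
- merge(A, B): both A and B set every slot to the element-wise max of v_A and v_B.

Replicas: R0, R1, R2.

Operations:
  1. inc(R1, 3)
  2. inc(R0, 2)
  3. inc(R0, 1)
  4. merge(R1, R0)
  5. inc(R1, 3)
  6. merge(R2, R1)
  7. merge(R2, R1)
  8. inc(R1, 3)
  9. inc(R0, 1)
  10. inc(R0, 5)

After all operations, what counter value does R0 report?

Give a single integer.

Answer: 12

Derivation:
Op 1: inc R1 by 3 -> R1=(0,3,0) value=3
Op 2: inc R0 by 2 -> R0=(2,0,0) value=2
Op 3: inc R0 by 1 -> R0=(3,0,0) value=3
Op 4: merge R1<->R0 -> R1=(3,3,0) R0=(3,3,0)
Op 5: inc R1 by 3 -> R1=(3,6,0) value=9
Op 6: merge R2<->R1 -> R2=(3,6,0) R1=(3,6,0)
Op 7: merge R2<->R1 -> R2=(3,6,0) R1=(3,6,0)
Op 8: inc R1 by 3 -> R1=(3,9,0) value=12
Op 9: inc R0 by 1 -> R0=(4,3,0) value=7
Op 10: inc R0 by 5 -> R0=(9,3,0) value=12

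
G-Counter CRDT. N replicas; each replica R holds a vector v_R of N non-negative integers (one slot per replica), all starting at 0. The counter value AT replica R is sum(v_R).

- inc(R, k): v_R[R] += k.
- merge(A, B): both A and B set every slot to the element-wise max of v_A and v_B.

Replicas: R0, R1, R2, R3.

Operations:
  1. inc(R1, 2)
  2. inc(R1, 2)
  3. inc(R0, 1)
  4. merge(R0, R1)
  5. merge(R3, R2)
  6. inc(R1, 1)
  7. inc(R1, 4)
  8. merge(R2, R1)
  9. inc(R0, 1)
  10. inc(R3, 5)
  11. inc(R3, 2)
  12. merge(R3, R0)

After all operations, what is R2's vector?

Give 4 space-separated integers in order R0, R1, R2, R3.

Answer: 1 9 0 0

Derivation:
Op 1: inc R1 by 2 -> R1=(0,2,0,0) value=2
Op 2: inc R1 by 2 -> R1=(0,4,0,0) value=4
Op 3: inc R0 by 1 -> R0=(1,0,0,0) value=1
Op 4: merge R0<->R1 -> R0=(1,4,0,0) R1=(1,4,0,0)
Op 5: merge R3<->R2 -> R3=(0,0,0,0) R2=(0,0,0,0)
Op 6: inc R1 by 1 -> R1=(1,5,0,0) value=6
Op 7: inc R1 by 4 -> R1=(1,9,0,0) value=10
Op 8: merge R2<->R1 -> R2=(1,9,0,0) R1=(1,9,0,0)
Op 9: inc R0 by 1 -> R0=(2,4,0,0) value=6
Op 10: inc R3 by 5 -> R3=(0,0,0,5) value=5
Op 11: inc R3 by 2 -> R3=(0,0,0,7) value=7
Op 12: merge R3<->R0 -> R3=(2,4,0,7) R0=(2,4,0,7)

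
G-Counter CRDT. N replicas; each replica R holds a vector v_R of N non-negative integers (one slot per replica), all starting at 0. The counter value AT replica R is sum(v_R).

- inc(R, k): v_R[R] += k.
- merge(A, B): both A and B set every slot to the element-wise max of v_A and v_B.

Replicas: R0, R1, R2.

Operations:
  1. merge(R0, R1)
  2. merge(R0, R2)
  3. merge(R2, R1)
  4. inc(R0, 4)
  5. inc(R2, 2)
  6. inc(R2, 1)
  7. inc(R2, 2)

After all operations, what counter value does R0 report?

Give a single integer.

Answer: 4

Derivation:
Op 1: merge R0<->R1 -> R0=(0,0,0) R1=(0,0,0)
Op 2: merge R0<->R2 -> R0=(0,0,0) R2=(0,0,0)
Op 3: merge R2<->R1 -> R2=(0,0,0) R1=(0,0,0)
Op 4: inc R0 by 4 -> R0=(4,0,0) value=4
Op 5: inc R2 by 2 -> R2=(0,0,2) value=2
Op 6: inc R2 by 1 -> R2=(0,0,3) value=3
Op 7: inc R2 by 2 -> R2=(0,0,5) value=5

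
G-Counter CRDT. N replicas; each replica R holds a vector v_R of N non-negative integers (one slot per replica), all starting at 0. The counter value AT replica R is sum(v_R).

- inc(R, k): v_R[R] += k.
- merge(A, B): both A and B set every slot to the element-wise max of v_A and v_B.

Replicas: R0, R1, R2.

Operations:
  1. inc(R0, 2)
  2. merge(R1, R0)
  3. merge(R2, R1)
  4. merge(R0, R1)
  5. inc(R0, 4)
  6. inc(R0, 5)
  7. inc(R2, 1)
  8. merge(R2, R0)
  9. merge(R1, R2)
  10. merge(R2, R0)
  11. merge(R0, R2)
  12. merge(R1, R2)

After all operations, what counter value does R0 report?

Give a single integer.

Answer: 12

Derivation:
Op 1: inc R0 by 2 -> R0=(2,0,0) value=2
Op 2: merge R1<->R0 -> R1=(2,0,0) R0=(2,0,0)
Op 3: merge R2<->R1 -> R2=(2,0,0) R1=(2,0,0)
Op 4: merge R0<->R1 -> R0=(2,0,0) R1=(2,0,0)
Op 5: inc R0 by 4 -> R0=(6,0,0) value=6
Op 6: inc R0 by 5 -> R0=(11,0,0) value=11
Op 7: inc R2 by 1 -> R2=(2,0,1) value=3
Op 8: merge R2<->R0 -> R2=(11,0,1) R0=(11,0,1)
Op 9: merge R1<->R2 -> R1=(11,0,1) R2=(11,0,1)
Op 10: merge R2<->R0 -> R2=(11,0,1) R0=(11,0,1)
Op 11: merge R0<->R2 -> R0=(11,0,1) R2=(11,0,1)
Op 12: merge R1<->R2 -> R1=(11,0,1) R2=(11,0,1)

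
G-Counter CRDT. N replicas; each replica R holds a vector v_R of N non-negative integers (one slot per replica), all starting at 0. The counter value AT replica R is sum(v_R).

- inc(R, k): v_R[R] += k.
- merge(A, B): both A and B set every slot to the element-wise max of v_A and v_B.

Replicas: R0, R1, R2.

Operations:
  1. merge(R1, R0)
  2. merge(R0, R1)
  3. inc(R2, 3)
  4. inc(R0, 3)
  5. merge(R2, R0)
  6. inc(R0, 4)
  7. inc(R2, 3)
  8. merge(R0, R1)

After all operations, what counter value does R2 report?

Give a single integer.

Answer: 9

Derivation:
Op 1: merge R1<->R0 -> R1=(0,0,0) R0=(0,0,0)
Op 2: merge R0<->R1 -> R0=(0,0,0) R1=(0,0,0)
Op 3: inc R2 by 3 -> R2=(0,0,3) value=3
Op 4: inc R0 by 3 -> R0=(3,0,0) value=3
Op 5: merge R2<->R0 -> R2=(3,0,3) R0=(3,0,3)
Op 6: inc R0 by 4 -> R0=(7,0,3) value=10
Op 7: inc R2 by 3 -> R2=(3,0,6) value=9
Op 8: merge R0<->R1 -> R0=(7,0,3) R1=(7,0,3)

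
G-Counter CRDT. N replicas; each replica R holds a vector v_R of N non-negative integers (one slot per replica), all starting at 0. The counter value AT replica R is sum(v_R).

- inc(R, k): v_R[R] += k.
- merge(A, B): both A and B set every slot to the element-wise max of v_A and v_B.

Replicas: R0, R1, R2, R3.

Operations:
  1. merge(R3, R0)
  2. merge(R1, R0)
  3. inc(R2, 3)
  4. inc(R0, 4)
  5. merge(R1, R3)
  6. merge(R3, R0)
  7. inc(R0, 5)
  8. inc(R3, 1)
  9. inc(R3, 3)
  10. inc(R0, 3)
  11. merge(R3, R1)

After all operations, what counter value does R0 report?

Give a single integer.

Op 1: merge R3<->R0 -> R3=(0,0,0,0) R0=(0,0,0,0)
Op 2: merge R1<->R0 -> R1=(0,0,0,0) R0=(0,0,0,0)
Op 3: inc R2 by 3 -> R2=(0,0,3,0) value=3
Op 4: inc R0 by 4 -> R0=(4,0,0,0) value=4
Op 5: merge R1<->R3 -> R1=(0,0,0,0) R3=(0,0,0,0)
Op 6: merge R3<->R0 -> R3=(4,0,0,0) R0=(4,0,0,0)
Op 7: inc R0 by 5 -> R0=(9,0,0,0) value=9
Op 8: inc R3 by 1 -> R3=(4,0,0,1) value=5
Op 9: inc R3 by 3 -> R3=(4,0,0,4) value=8
Op 10: inc R0 by 3 -> R0=(12,0,0,0) value=12
Op 11: merge R3<->R1 -> R3=(4,0,0,4) R1=(4,0,0,4)

Answer: 12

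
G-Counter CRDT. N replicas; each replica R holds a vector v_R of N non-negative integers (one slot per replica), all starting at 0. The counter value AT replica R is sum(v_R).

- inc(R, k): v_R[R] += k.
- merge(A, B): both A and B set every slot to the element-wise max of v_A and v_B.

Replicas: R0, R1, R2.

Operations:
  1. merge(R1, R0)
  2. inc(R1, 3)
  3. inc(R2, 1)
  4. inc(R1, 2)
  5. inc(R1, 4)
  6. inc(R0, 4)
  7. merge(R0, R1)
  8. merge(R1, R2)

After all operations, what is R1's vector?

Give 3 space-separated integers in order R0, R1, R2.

Answer: 4 9 1

Derivation:
Op 1: merge R1<->R0 -> R1=(0,0,0) R0=(0,0,0)
Op 2: inc R1 by 3 -> R1=(0,3,0) value=3
Op 3: inc R2 by 1 -> R2=(0,0,1) value=1
Op 4: inc R1 by 2 -> R1=(0,5,0) value=5
Op 5: inc R1 by 4 -> R1=(0,9,0) value=9
Op 6: inc R0 by 4 -> R0=(4,0,0) value=4
Op 7: merge R0<->R1 -> R0=(4,9,0) R1=(4,9,0)
Op 8: merge R1<->R2 -> R1=(4,9,1) R2=(4,9,1)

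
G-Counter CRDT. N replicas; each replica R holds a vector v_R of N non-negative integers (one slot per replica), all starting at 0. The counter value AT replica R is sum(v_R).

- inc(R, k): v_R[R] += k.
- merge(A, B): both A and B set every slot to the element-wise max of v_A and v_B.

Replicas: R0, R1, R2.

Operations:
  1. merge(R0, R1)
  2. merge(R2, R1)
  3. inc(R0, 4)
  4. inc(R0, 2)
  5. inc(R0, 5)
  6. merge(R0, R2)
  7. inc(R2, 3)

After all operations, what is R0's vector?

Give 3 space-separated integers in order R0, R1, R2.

Answer: 11 0 0

Derivation:
Op 1: merge R0<->R1 -> R0=(0,0,0) R1=(0,0,0)
Op 2: merge R2<->R1 -> R2=(0,0,0) R1=(0,0,0)
Op 3: inc R0 by 4 -> R0=(4,0,0) value=4
Op 4: inc R0 by 2 -> R0=(6,0,0) value=6
Op 5: inc R0 by 5 -> R0=(11,0,0) value=11
Op 6: merge R0<->R2 -> R0=(11,0,0) R2=(11,0,0)
Op 7: inc R2 by 3 -> R2=(11,0,3) value=14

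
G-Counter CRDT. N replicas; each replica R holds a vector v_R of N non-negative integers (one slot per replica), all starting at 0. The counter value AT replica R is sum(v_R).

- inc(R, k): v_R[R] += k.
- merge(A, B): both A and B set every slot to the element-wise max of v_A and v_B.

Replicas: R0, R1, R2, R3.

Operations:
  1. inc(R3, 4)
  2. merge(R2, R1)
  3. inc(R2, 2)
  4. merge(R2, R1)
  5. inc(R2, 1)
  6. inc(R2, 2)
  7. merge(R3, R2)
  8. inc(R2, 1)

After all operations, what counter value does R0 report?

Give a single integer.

Op 1: inc R3 by 4 -> R3=(0,0,0,4) value=4
Op 2: merge R2<->R1 -> R2=(0,0,0,0) R1=(0,0,0,0)
Op 3: inc R2 by 2 -> R2=(0,0,2,0) value=2
Op 4: merge R2<->R1 -> R2=(0,0,2,0) R1=(0,0,2,0)
Op 5: inc R2 by 1 -> R2=(0,0,3,0) value=3
Op 6: inc R2 by 2 -> R2=(0,0,5,0) value=5
Op 7: merge R3<->R2 -> R3=(0,0,5,4) R2=(0,0,5,4)
Op 8: inc R2 by 1 -> R2=(0,0,6,4) value=10

Answer: 0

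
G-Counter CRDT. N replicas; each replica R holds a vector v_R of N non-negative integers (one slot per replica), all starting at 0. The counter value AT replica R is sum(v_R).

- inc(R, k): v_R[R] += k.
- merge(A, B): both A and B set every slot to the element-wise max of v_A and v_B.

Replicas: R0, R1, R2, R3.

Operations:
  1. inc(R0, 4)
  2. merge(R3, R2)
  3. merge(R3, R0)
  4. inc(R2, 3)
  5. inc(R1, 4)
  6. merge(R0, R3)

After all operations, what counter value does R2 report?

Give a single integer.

Op 1: inc R0 by 4 -> R0=(4,0,0,0) value=4
Op 2: merge R3<->R2 -> R3=(0,0,0,0) R2=(0,0,0,0)
Op 3: merge R3<->R0 -> R3=(4,0,0,0) R0=(4,0,0,0)
Op 4: inc R2 by 3 -> R2=(0,0,3,0) value=3
Op 5: inc R1 by 4 -> R1=(0,4,0,0) value=4
Op 6: merge R0<->R3 -> R0=(4,0,0,0) R3=(4,0,0,0)

Answer: 3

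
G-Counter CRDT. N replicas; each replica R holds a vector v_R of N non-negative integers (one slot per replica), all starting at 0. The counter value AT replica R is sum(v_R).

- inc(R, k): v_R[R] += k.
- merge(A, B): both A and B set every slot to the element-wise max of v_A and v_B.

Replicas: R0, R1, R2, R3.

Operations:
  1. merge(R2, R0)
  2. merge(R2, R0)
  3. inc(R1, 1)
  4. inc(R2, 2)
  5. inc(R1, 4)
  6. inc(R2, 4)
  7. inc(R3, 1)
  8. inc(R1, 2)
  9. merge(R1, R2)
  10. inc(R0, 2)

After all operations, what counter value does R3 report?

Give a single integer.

Answer: 1

Derivation:
Op 1: merge R2<->R0 -> R2=(0,0,0,0) R0=(0,0,0,0)
Op 2: merge R2<->R0 -> R2=(0,0,0,0) R0=(0,0,0,0)
Op 3: inc R1 by 1 -> R1=(0,1,0,0) value=1
Op 4: inc R2 by 2 -> R2=(0,0,2,0) value=2
Op 5: inc R1 by 4 -> R1=(0,5,0,0) value=5
Op 6: inc R2 by 4 -> R2=(0,0,6,0) value=6
Op 7: inc R3 by 1 -> R3=(0,0,0,1) value=1
Op 8: inc R1 by 2 -> R1=(0,7,0,0) value=7
Op 9: merge R1<->R2 -> R1=(0,7,6,0) R2=(0,7,6,0)
Op 10: inc R0 by 2 -> R0=(2,0,0,0) value=2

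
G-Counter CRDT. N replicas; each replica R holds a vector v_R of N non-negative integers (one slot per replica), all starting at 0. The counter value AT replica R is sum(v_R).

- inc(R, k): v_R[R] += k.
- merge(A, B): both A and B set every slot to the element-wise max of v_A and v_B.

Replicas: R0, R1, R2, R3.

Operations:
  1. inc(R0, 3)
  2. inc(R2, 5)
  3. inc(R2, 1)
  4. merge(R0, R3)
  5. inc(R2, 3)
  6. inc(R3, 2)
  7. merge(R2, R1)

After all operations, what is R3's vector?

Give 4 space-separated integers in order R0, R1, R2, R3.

Op 1: inc R0 by 3 -> R0=(3,0,0,0) value=3
Op 2: inc R2 by 5 -> R2=(0,0,5,0) value=5
Op 3: inc R2 by 1 -> R2=(0,0,6,0) value=6
Op 4: merge R0<->R3 -> R0=(3,0,0,0) R3=(3,0,0,0)
Op 5: inc R2 by 3 -> R2=(0,0,9,0) value=9
Op 6: inc R3 by 2 -> R3=(3,0,0,2) value=5
Op 7: merge R2<->R1 -> R2=(0,0,9,0) R1=(0,0,9,0)

Answer: 3 0 0 2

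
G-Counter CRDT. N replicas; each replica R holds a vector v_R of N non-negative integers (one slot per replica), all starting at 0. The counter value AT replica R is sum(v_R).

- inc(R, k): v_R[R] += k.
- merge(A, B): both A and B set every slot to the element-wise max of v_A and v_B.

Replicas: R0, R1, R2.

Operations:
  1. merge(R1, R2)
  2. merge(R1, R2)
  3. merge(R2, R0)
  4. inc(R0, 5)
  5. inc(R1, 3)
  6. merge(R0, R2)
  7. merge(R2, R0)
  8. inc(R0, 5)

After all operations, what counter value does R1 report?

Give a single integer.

Answer: 3

Derivation:
Op 1: merge R1<->R2 -> R1=(0,0,0) R2=(0,0,0)
Op 2: merge R1<->R2 -> R1=(0,0,0) R2=(0,0,0)
Op 3: merge R2<->R0 -> R2=(0,0,0) R0=(0,0,0)
Op 4: inc R0 by 5 -> R0=(5,0,0) value=5
Op 5: inc R1 by 3 -> R1=(0,3,0) value=3
Op 6: merge R0<->R2 -> R0=(5,0,0) R2=(5,0,0)
Op 7: merge R2<->R0 -> R2=(5,0,0) R0=(5,0,0)
Op 8: inc R0 by 5 -> R0=(10,0,0) value=10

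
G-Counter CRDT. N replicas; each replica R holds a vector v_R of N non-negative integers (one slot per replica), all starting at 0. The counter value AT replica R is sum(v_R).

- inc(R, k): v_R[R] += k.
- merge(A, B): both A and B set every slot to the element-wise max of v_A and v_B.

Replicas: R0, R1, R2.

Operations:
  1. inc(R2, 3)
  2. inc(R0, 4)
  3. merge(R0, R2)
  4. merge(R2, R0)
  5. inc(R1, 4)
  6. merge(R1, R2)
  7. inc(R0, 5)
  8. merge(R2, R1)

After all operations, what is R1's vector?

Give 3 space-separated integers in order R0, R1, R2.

Answer: 4 4 3

Derivation:
Op 1: inc R2 by 3 -> R2=(0,0,3) value=3
Op 2: inc R0 by 4 -> R0=(4,0,0) value=4
Op 3: merge R0<->R2 -> R0=(4,0,3) R2=(4,0,3)
Op 4: merge R2<->R0 -> R2=(4,0,3) R0=(4,0,3)
Op 5: inc R1 by 4 -> R1=(0,4,0) value=4
Op 6: merge R1<->R2 -> R1=(4,4,3) R2=(4,4,3)
Op 7: inc R0 by 5 -> R0=(9,0,3) value=12
Op 8: merge R2<->R1 -> R2=(4,4,3) R1=(4,4,3)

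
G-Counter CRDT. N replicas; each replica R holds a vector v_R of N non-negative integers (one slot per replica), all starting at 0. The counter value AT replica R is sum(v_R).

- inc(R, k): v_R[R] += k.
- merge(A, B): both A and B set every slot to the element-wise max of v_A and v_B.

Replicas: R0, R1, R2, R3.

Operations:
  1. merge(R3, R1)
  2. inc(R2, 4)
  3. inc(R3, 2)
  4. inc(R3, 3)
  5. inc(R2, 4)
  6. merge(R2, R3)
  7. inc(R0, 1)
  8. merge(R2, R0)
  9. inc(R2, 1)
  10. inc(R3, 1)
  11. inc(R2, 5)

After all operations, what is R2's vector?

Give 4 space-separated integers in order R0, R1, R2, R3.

Answer: 1 0 14 5

Derivation:
Op 1: merge R3<->R1 -> R3=(0,0,0,0) R1=(0,0,0,0)
Op 2: inc R2 by 4 -> R2=(0,0,4,0) value=4
Op 3: inc R3 by 2 -> R3=(0,0,0,2) value=2
Op 4: inc R3 by 3 -> R3=(0,0,0,5) value=5
Op 5: inc R2 by 4 -> R2=(0,0,8,0) value=8
Op 6: merge R2<->R3 -> R2=(0,0,8,5) R3=(0,0,8,5)
Op 7: inc R0 by 1 -> R0=(1,0,0,0) value=1
Op 8: merge R2<->R0 -> R2=(1,0,8,5) R0=(1,0,8,5)
Op 9: inc R2 by 1 -> R2=(1,0,9,5) value=15
Op 10: inc R3 by 1 -> R3=(0,0,8,6) value=14
Op 11: inc R2 by 5 -> R2=(1,0,14,5) value=20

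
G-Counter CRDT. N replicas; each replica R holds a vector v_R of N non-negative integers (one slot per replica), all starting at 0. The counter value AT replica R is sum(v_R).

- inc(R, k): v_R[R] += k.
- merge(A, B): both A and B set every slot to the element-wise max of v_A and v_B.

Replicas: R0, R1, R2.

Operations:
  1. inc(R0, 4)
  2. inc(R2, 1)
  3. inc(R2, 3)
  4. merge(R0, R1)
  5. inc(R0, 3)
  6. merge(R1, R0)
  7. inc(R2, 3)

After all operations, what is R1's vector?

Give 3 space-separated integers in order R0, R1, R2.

Answer: 7 0 0

Derivation:
Op 1: inc R0 by 4 -> R0=(4,0,0) value=4
Op 2: inc R2 by 1 -> R2=(0,0,1) value=1
Op 3: inc R2 by 3 -> R2=(0,0,4) value=4
Op 4: merge R0<->R1 -> R0=(4,0,0) R1=(4,0,0)
Op 5: inc R0 by 3 -> R0=(7,0,0) value=7
Op 6: merge R1<->R0 -> R1=(7,0,0) R0=(7,0,0)
Op 7: inc R2 by 3 -> R2=(0,0,7) value=7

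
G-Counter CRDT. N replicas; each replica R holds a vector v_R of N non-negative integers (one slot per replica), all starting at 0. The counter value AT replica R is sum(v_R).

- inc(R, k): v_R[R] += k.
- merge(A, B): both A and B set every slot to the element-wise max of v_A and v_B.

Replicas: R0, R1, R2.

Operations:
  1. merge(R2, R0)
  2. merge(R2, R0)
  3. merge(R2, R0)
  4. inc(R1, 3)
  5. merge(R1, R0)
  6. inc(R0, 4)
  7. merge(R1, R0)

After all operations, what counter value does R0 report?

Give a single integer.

Op 1: merge R2<->R0 -> R2=(0,0,0) R0=(0,0,0)
Op 2: merge R2<->R0 -> R2=(0,0,0) R0=(0,0,0)
Op 3: merge R2<->R0 -> R2=(0,0,0) R0=(0,0,0)
Op 4: inc R1 by 3 -> R1=(0,3,0) value=3
Op 5: merge R1<->R0 -> R1=(0,3,0) R0=(0,3,0)
Op 6: inc R0 by 4 -> R0=(4,3,0) value=7
Op 7: merge R1<->R0 -> R1=(4,3,0) R0=(4,3,0)

Answer: 7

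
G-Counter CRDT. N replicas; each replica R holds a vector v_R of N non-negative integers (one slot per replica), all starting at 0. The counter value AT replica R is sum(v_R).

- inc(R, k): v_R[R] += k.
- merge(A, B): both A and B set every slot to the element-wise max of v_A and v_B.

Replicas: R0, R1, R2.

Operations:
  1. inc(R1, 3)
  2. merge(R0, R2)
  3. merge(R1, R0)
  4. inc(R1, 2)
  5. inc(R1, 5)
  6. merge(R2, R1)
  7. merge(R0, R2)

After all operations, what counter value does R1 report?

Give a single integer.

Op 1: inc R1 by 3 -> R1=(0,3,0) value=3
Op 2: merge R0<->R2 -> R0=(0,0,0) R2=(0,0,0)
Op 3: merge R1<->R0 -> R1=(0,3,0) R0=(0,3,0)
Op 4: inc R1 by 2 -> R1=(0,5,0) value=5
Op 5: inc R1 by 5 -> R1=(0,10,0) value=10
Op 6: merge R2<->R1 -> R2=(0,10,0) R1=(0,10,0)
Op 7: merge R0<->R2 -> R0=(0,10,0) R2=(0,10,0)

Answer: 10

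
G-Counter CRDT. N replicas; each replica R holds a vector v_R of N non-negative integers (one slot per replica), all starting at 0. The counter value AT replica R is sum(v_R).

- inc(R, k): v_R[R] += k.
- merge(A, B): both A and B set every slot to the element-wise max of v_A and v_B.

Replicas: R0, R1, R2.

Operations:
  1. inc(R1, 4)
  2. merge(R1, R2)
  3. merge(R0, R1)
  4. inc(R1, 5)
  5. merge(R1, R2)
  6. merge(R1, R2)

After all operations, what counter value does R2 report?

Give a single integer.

Answer: 9

Derivation:
Op 1: inc R1 by 4 -> R1=(0,4,0) value=4
Op 2: merge R1<->R2 -> R1=(0,4,0) R2=(0,4,0)
Op 3: merge R0<->R1 -> R0=(0,4,0) R1=(0,4,0)
Op 4: inc R1 by 5 -> R1=(0,9,0) value=9
Op 5: merge R1<->R2 -> R1=(0,9,0) R2=(0,9,0)
Op 6: merge R1<->R2 -> R1=(0,9,0) R2=(0,9,0)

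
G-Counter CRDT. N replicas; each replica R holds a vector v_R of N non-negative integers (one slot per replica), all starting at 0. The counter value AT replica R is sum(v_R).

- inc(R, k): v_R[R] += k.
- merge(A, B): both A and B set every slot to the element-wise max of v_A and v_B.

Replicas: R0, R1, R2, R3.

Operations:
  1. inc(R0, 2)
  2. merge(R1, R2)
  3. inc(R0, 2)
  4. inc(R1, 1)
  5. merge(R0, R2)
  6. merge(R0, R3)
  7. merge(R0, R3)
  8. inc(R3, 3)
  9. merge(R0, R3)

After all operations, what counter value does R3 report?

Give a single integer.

Op 1: inc R0 by 2 -> R0=(2,0,0,0) value=2
Op 2: merge R1<->R2 -> R1=(0,0,0,0) R2=(0,0,0,0)
Op 3: inc R0 by 2 -> R0=(4,0,0,0) value=4
Op 4: inc R1 by 1 -> R1=(0,1,0,0) value=1
Op 5: merge R0<->R2 -> R0=(4,0,0,0) R2=(4,0,0,0)
Op 6: merge R0<->R3 -> R0=(4,0,0,0) R3=(4,0,0,0)
Op 7: merge R0<->R3 -> R0=(4,0,0,0) R3=(4,0,0,0)
Op 8: inc R3 by 3 -> R3=(4,0,0,3) value=7
Op 9: merge R0<->R3 -> R0=(4,0,0,3) R3=(4,0,0,3)

Answer: 7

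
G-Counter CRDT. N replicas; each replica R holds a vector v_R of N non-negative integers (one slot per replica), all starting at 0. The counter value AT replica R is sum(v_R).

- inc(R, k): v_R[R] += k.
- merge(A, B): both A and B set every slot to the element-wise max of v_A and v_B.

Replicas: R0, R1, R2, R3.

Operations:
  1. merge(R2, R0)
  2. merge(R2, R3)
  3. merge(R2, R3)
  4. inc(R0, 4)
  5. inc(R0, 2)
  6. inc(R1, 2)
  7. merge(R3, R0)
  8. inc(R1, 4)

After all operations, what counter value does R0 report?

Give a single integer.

Op 1: merge R2<->R0 -> R2=(0,0,0,0) R0=(0,0,0,0)
Op 2: merge R2<->R3 -> R2=(0,0,0,0) R3=(0,0,0,0)
Op 3: merge R2<->R3 -> R2=(0,0,0,0) R3=(0,0,0,0)
Op 4: inc R0 by 4 -> R0=(4,0,0,0) value=4
Op 5: inc R0 by 2 -> R0=(6,0,0,0) value=6
Op 6: inc R1 by 2 -> R1=(0,2,0,0) value=2
Op 7: merge R3<->R0 -> R3=(6,0,0,0) R0=(6,0,0,0)
Op 8: inc R1 by 4 -> R1=(0,6,0,0) value=6

Answer: 6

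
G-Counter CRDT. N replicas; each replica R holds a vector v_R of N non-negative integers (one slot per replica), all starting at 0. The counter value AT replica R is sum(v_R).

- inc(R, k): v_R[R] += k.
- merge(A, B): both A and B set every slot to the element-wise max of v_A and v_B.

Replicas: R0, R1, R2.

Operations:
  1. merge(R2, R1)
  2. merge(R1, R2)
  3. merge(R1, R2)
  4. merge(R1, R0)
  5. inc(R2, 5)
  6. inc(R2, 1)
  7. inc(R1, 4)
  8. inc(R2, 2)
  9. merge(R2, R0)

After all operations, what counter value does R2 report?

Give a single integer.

Answer: 8

Derivation:
Op 1: merge R2<->R1 -> R2=(0,0,0) R1=(0,0,0)
Op 2: merge R1<->R2 -> R1=(0,0,0) R2=(0,0,0)
Op 3: merge R1<->R2 -> R1=(0,0,0) R2=(0,0,0)
Op 4: merge R1<->R0 -> R1=(0,0,0) R0=(0,0,0)
Op 5: inc R2 by 5 -> R2=(0,0,5) value=5
Op 6: inc R2 by 1 -> R2=(0,0,6) value=6
Op 7: inc R1 by 4 -> R1=(0,4,0) value=4
Op 8: inc R2 by 2 -> R2=(0,0,8) value=8
Op 9: merge R2<->R0 -> R2=(0,0,8) R0=(0,0,8)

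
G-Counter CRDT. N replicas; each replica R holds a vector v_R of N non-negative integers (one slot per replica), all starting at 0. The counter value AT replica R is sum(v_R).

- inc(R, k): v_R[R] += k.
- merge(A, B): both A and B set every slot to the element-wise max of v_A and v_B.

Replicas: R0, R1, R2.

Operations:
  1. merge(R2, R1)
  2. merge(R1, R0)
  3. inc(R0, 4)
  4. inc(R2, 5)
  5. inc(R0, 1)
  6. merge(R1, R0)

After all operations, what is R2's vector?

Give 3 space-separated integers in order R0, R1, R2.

Answer: 0 0 5

Derivation:
Op 1: merge R2<->R1 -> R2=(0,0,0) R1=(0,0,0)
Op 2: merge R1<->R0 -> R1=(0,0,0) R0=(0,0,0)
Op 3: inc R0 by 4 -> R0=(4,0,0) value=4
Op 4: inc R2 by 5 -> R2=(0,0,5) value=5
Op 5: inc R0 by 1 -> R0=(5,0,0) value=5
Op 6: merge R1<->R0 -> R1=(5,0,0) R0=(5,0,0)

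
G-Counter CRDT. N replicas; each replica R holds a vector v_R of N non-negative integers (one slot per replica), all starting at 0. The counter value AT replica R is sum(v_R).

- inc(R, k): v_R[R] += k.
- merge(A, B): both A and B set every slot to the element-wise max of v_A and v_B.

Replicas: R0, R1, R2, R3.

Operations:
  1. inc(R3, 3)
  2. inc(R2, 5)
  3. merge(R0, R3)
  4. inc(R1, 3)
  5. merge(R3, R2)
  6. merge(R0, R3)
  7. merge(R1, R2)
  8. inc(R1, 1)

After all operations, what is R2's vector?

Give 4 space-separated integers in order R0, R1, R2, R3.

Op 1: inc R3 by 3 -> R3=(0,0,0,3) value=3
Op 2: inc R2 by 5 -> R2=(0,0,5,0) value=5
Op 3: merge R0<->R3 -> R0=(0,0,0,3) R3=(0,0,0,3)
Op 4: inc R1 by 3 -> R1=(0,3,0,0) value=3
Op 5: merge R3<->R2 -> R3=(0,0,5,3) R2=(0,0,5,3)
Op 6: merge R0<->R3 -> R0=(0,0,5,3) R3=(0,0,5,3)
Op 7: merge R1<->R2 -> R1=(0,3,5,3) R2=(0,3,5,3)
Op 8: inc R1 by 1 -> R1=(0,4,5,3) value=12

Answer: 0 3 5 3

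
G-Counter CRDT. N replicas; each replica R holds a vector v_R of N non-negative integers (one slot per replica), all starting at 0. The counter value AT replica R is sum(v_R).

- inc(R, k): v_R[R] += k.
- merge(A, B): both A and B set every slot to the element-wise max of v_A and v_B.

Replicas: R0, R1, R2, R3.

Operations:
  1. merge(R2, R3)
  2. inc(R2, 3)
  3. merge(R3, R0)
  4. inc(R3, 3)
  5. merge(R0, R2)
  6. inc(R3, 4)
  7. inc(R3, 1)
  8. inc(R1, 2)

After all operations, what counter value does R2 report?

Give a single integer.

Answer: 3

Derivation:
Op 1: merge R2<->R3 -> R2=(0,0,0,0) R3=(0,0,0,0)
Op 2: inc R2 by 3 -> R2=(0,0,3,0) value=3
Op 3: merge R3<->R0 -> R3=(0,0,0,0) R0=(0,0,0,0)
Op 4: inc R3 by 3 -> R3=(0,0,0,3) value=3
Op 5: merge R0<->R2 -> R0=(0,0,3,0) R2=(0,0,3,0)
Op 6: inc R3 by 4 -> R3=(0,0,0,7) value=7
Op 7: inc R3 by 1 -> R3=(0,0,0,8) value=8
Op 8: inc R1 by 2 -> R1=(0,2,0,0) value=2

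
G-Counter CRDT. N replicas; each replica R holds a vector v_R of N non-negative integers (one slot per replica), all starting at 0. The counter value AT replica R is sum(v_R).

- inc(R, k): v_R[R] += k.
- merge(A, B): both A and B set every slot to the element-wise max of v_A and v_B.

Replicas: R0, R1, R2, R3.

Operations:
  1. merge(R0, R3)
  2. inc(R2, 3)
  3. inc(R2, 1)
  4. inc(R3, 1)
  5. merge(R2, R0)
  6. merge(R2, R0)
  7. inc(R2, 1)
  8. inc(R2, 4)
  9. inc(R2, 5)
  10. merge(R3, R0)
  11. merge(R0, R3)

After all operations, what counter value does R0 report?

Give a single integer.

Op 1: merge R0<->R3 -> R0=(0,0,0,0) R3=(0,0,0,0)
Op 2: inc R2 by 3 -> R2=(0,0,3,0) value=3
Op 3: inc R2 by 1 -> R2=(0,0,4,0) value=4
Op 4: inc R3 by 1 -> R3=(0,0,0,1) value=1
Op 5: merge R2<->R0 -> R2=(0,0,4,0) R0=(0,0,4,0)
Op 6: merge R2<->R0 -> R2=(0,0,4,0) R0=(0,0,4,0)
Op 7: inc R2 by 1 -> R2=(0,0,5,0) value=5
Op 8: inc R2 by 4 -> R2=(0,0,9,0) value=9
Op 9: inc R2 by 5 -> R2=(0,0,14,0) value=14
Op 10: merge R3<->R0 -> R3=(0,0,4,1) R0=(0,0,4,1)
Op 11: merge R0<->R3 -> R0=(0,0,4,1) R3=(0,0,4,1)

Answer: 5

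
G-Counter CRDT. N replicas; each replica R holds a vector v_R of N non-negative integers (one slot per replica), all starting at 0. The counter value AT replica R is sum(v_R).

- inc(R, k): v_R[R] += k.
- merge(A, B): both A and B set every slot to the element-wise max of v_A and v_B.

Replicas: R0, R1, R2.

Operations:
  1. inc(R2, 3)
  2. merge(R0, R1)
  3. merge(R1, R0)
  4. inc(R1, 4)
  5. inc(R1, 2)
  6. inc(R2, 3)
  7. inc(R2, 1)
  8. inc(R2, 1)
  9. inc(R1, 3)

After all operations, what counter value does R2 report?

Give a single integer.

Op 1: inc R2 by 3 -> R2=(0,0,3) value=3
Op 2: merge R0<->R1 -> R0=(0,0,0) R1=(0,0,0)
Op 3: merge R1<->R0 -> R1=(0,0,0) R0=(0,0,0)
Op 4: inc R1 by 4 -> R1=(0,4,0) value=4
Op 5: inc R1 by 2 -> R1=(0,6,0) value=6
Op 6: inc R2 by 3 -> R2=(0,0,6) value=6
Op 7: inc R2 by 1 -> R2=(0,0,7) value=7
Op 8: inc R2 by 1 -> R2=(0,0,8) value=8
Op 9: inc R1 by 3 -> R1=(0,9,0) value=9

Answer: 8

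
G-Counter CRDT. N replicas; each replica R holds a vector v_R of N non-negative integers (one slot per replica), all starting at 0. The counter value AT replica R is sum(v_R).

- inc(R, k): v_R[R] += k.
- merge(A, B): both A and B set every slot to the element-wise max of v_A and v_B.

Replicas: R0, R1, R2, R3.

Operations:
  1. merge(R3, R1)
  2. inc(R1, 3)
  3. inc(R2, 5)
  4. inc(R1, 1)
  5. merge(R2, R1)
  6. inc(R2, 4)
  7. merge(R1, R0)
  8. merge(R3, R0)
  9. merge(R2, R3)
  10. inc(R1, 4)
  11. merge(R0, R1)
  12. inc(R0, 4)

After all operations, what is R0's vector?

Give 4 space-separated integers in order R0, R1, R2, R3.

Answer: 4 8 5 0

Derivation:
Op 1: merge R3<->R1 -> R3=(0,0,0,0) R1=(0,0,0,0)
Op 2: inc R1 by 3 -> R1=(0,3,0,0) value=3
Op 3: inc R2 by 5 -> R2=(0,0,5,0) value=5
Op 4: inc R1 by 1 -> R1=(0,4,0,0) value=4
Op 5: merge R2<->R1 -> R2=(0,4,5,0) R1=(0,4,5,0)
Op 6: inc R2 by 4 -> R2=(0,4,9,0) value=13
Op 7: merge R1<->R0 -> R1=(0,4,5,0) R0=(0,4,5,0)
Op 8: merge R3<->R0 -> R3=(0,4,5,0) R0=(0,4,5,0)
Op 9: merge R2<->R3 -> R2=(0,4,9,0) R3=(0,4,9,0)
Op 10: inc R1 by 4 -> R1=(0,8,5,0) value=13
Op 11: merge R0<->R1 -> R0=(0,8,5,0) R1=(0,8,5,0)
Op 12: inc R0 by 4 -> R0=(4,8,5,0) value=17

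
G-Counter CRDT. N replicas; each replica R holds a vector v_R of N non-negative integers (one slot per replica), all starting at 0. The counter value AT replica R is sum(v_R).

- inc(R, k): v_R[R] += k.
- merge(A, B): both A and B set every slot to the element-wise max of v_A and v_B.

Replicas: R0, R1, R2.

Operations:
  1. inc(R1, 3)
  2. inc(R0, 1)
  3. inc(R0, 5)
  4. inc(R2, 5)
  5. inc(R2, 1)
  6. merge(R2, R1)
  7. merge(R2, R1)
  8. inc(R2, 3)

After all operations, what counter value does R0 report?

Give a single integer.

Op 1: inc R1 by 3 -> R1=(0,3,0) value=3
Op 2: inc R0 by 1 -> R0=(1,0,0) value=1
Op 3: inc R0 by 5 -> R0=(6,0,0) value=6
Op 4: inc R2 by 5 -> R2=(0,0,5) value=5
Op 5: inc R2 by 1 -> R2=(0,0,6) value=6
Op 6: merge R2<->R1 -> R2=(0,3,6) R1=(0,3,6)
Op 7: merge R2<->R1 -> R2=(0,3,6) R1=(0,3,6)
Op 8: inc R2 by 3 -> R2=(0,3,9) value=12

Answer: 6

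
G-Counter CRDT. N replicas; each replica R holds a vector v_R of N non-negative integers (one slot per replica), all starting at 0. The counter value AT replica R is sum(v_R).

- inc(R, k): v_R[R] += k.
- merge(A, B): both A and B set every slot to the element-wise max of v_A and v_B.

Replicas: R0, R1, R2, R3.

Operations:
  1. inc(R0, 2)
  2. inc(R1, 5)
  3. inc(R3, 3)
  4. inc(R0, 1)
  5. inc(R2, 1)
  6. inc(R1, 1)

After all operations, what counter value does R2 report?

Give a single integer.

Answer: 1

Derivation:
Op 1: inc R0 by 2 -> R0=(2,0,0,0) value=2
Op 2: inc R1 by 5 -> R1=(0,5,0,0) value=5
Op 3: inc R3 by 3 -> R3=(0,0,0,3) value=3
Op 4: inc R0 by 1 -> R0=(3,0,0,0) value=3
Op 5: inc R2 by 1 -> R2=(0,0,1,0) value=1
Op 6: inc R1 by 1 -> R1=(0,6,0,0) value=6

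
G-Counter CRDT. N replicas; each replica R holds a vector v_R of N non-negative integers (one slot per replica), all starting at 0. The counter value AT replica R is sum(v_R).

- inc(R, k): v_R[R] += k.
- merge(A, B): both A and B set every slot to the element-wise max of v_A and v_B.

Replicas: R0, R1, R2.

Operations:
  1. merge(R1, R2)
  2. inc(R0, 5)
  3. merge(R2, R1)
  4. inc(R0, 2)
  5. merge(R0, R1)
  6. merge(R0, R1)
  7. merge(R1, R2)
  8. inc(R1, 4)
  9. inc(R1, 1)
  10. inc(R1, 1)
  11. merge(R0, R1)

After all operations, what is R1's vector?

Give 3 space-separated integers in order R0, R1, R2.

Answer: 7 6 0

Derivation:
Op 1: merge R1<->R2 -> R1=(0,0,0) R2=(0,0,0)
Op 2: inc R0 by 5 -> R0=(5,0,0) value=5
Op 3: merge R2<->R1 -> R2=(0,0,0) R1=(0,0,0)
Op 4: inc R0 by 2 -> R0=(7,0,0) value=7
Op 5: merge R0<->R1 -> R0=(7,0,0) R1=(7,0,0)
Op 6: merge R0<->R1 -> R0=(7,0,0) R1=(7,0,0)
Op 7: merge R1<->R2 -> R1=(7,0,0) R2=(7,0,0)
Op 8: inc R1 by 4 -> R1=(7,4,0) value=11
Op 9: inc R1 by 1 -> R1=(7,5,0) value=12
Op 10: inc R1 by 1 -> R1=(7,6,0) value=13
Op 11: merge R0<->R1 -> R0=(7,6,0) R1=(7,6,0)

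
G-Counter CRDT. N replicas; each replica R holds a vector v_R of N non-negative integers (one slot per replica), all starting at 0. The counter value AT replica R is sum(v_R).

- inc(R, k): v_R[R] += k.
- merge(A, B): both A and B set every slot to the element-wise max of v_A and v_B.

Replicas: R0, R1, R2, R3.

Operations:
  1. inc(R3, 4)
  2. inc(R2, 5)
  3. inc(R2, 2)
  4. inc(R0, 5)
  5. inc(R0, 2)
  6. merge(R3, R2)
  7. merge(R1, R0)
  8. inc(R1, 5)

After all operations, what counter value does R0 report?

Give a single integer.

Op 1: inc R3 by 4 -> R3=(0,0,0,4) value=4
Op 2: inc R2 by 5 -> R2=(0,0,5,0) value=5
Op 3: inc R2 by 2 -> R2=(0,0,7,0) value=7
Op 4: inc R0 by 5 -> R0=(5,0,0,0) value=5
Op 5: inc R0 by 2 -> R0=(7,0,0,0) value=7
Op 6: merge R3<->R2 -> R3=(0,0,7,4) R2=(0,0,7,4)
Op 7: merge R1<->R0 -> R1=(7,0,0,0) R0=(7,0,0,0)
Op 8: inc R1 by 5 -> R1=(7,5,0,0) value=12

Answer: 7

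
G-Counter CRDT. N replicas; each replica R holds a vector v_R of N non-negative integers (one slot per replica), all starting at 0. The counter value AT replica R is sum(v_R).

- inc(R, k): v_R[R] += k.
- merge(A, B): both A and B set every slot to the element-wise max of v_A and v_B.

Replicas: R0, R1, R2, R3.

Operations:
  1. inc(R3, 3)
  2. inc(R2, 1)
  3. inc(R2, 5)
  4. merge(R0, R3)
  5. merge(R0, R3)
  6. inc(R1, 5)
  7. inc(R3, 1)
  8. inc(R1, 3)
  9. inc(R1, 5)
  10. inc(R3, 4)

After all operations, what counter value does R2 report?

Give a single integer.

Op 1: inc R3 by 3 -> R3=(0,0,0,3) value=3
Op 2: inc R2 by 1 -> R2=(0,0,1,0) value=1
Op 3: inc R2 by 5 -> R2=(0,0,6,0) value=6
Op 4: merge R0<->R3 -> R0=(0,0,0,3) R3=(0,0,0,3)
Op 5: merge R0<->R3 -> R0=(0,0,0,3) R3=(0,0,0,3)
Op 6: inc R1 by 5 -> R1=(0,5,0,0) value=5
Op 7: inc R3 by 1 -> R3=(0,0,0,4) value=4
Op 8: inc R1 by 3 -> R1=(0,8,0,0) value=8
Op 9: inc R1 by 5 -> R1=(0,13,0,0) value=13
Op 10: inc R3 by 4 -> R3=(0,0,0,8) value=8

Answer: 6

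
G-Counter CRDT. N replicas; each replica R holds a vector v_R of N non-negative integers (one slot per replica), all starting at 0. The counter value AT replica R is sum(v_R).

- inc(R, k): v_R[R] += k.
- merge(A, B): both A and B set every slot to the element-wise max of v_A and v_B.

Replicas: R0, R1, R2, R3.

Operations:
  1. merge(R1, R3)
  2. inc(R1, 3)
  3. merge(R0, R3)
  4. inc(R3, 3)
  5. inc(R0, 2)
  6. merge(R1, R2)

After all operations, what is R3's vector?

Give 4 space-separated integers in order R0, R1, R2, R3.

Answer: 0 0 0 3

Derivation:
Op 1: merge R1<->R3 -> R1=(0,0,0,0) R3=(0,0,0,0)
Op 2: inc R1 by 3 -> R1=(0,3,0,0) value=3
Op 3: merge R0<->R3 -> R0=(0,0,0,0) R3=(0,0,0,0)
Op 4: inc R3 by 3 -> R3=(0,0,0,3) value=3
Op 5: inc R0 by 2 -> R0=(2,0,0,0) value=2
Op 6: merge R1<->R2 -> R1=(0,3,0,0) R2=(0,3,0,0)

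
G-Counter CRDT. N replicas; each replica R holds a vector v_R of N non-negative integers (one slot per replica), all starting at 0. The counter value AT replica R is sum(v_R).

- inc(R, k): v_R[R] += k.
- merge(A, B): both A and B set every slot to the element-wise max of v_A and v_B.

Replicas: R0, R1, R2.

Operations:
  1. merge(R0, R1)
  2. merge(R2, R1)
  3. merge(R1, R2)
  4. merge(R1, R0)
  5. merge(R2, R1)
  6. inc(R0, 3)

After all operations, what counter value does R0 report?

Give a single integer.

Answer: 3

Derivation:
Op 1: merge R0<->R1 -> R0=(0,0,0) R1=(0,0,0)
Op 2: merge R2<->R1 -> R2=(0,0,0) R1=(0,0,0)
Op 3: merge R1<->R2 -> R1=(0,0,0) R2=(0,0,0)
Op 4: merge R1<->R0 -> R1=(0,0,0) R0=(0,0,0)
Op 5: merge R2<->R1 -> R2=(0,0,0) R1=(0,0,0)
Op 6: inc R0 by 3 -> R0=(3,0,0) value=3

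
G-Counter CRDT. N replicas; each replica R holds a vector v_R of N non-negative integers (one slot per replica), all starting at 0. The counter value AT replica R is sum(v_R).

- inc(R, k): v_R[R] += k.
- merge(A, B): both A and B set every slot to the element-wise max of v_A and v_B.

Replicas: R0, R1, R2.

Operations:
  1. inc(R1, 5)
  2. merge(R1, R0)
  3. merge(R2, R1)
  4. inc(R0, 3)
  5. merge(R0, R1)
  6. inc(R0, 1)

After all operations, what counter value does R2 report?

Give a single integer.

Answer: 5

Derivation:
Op 1: inc R1 by 5 -> R1=(0,5,0) value=5
Op 2: merge R1<->R0 -> R1=(0,5,0) R0=(0,5,0)
Op 3: merge R2<->R1 -> R2=(0,5,0) R1=(0,5,0)
Op 4: inc R0 by 3 -> R0=(3,5,0) value=8
Op 5: merge R0<->R1 -> R0=(3,5,0) R1=(3,5,0)
Op 6: inc R0 by 1 -> R0=(4,5,0) value=9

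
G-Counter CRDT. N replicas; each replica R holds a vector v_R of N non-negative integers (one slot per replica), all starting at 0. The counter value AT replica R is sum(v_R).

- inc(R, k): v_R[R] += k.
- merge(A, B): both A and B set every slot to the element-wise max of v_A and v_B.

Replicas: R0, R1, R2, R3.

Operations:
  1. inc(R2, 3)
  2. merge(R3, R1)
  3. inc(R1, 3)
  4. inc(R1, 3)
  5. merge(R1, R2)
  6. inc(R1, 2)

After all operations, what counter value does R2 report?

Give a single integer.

Op 1: inc R2 by 3 -> R2=(0,0,3,0) value=3
Op 2: merge R3<->R1 -> R3=(0,0,0,0) R1=(0,0,0,0)
Op 3: inc R1 by 3 -> R1=(0,3,0,0) value=3
Op 4: inc R1 by 3 -> R1=(0,6,0,0) value=6
Op 5: merge R1<->R2 -> R1=(0,6,3,0) R2=(0,6,3,0)
Op 6: inc R1 by 2 -> R1=(0,8,3,0) value=11

Answer: 9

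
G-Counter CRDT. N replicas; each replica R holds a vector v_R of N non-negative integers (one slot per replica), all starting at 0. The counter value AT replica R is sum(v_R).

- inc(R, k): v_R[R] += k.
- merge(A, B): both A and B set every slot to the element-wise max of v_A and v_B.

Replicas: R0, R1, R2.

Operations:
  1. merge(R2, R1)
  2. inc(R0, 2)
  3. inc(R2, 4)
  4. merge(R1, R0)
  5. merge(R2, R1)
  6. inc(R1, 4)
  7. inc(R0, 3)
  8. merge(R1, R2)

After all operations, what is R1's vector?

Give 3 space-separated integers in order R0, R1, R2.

Op 1: merge R2<->R1 -> R2=(0,0,0) R1=(0,0,0)
Op 2: inc R0 by 2 -> R0=(2,0,0) value=2
Op 3: inc R2 by 4 -> R2=(0,0,4) value=4
Op 4: merge R1<->R0 -> R1=(2,0,0) R0=(2,0,0)
Op 5: merge R2<->R1 -> R2=(2,0,4) R1=(2,0,4)
Op 6: inc R1 by 4 -> R1=(2,4,4) value=10
Op 7: inc R0 by 3 -> R0=(5,0,0) value=5
Op 8: merge R1<->R2 -> R1=(2,4,4) R2=(2,4,4)

Answer: 2 4 4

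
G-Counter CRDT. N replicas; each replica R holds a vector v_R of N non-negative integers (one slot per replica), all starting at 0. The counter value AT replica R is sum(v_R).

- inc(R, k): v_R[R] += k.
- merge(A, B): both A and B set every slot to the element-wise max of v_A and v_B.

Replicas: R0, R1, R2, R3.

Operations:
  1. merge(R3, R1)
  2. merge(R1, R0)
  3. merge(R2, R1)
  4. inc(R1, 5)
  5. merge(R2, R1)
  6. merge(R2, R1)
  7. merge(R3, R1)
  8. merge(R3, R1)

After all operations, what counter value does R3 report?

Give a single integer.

Op 1: merge R3<->R1 -> R3=(0,0,0,0) R1=(0,0,0,0)
Op 2: merge R1<->R0 -> R1=(0,0,0,0) R0=(0,0,0,0)
Op 3: merge R2<->R1 -> R2=(0,0,0,0) R1=(0,0,0,0)
Op 4: inc R1 by 5 -> R1=(0,5,0,0) value=5
Op 5: merge R2<->R1 -> R2=(0,5,0,0) R1=(0,5,0,0)
Op 6: merge R2<->R1 -> R2=(0,5,0,0) R1=(0,5,0,0)
Op 7: merge R3<->R1 -> R3=(0,5,0,0) R1=(0,5,0,0)
Op 8: merge R3<->R1 -> R3=(0,5,0,0) R1=(0,5,0,0)

Answer: 5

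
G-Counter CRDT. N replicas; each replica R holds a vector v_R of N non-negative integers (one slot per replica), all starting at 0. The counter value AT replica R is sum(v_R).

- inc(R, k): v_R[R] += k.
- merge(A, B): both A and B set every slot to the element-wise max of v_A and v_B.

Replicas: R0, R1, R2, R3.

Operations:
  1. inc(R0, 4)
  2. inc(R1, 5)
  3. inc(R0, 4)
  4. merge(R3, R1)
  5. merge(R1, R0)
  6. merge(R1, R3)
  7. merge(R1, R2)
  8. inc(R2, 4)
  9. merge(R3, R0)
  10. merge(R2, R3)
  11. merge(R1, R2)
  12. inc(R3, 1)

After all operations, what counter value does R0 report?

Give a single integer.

Op 1: inc R0 by 4 -> R0=(4,0,0,0) value=4
Op 2: inc R1 by 5 -> R1=(0,5,0,0) value=5
Op 3: inc R0 by 4 -> R0=(8,0,0,0) value=8
Op 4: merge R3<->R1 -> R3=(0,5,0,0) R1=(0,5,0,0)
Op 5: merge R1<->R0 -> R1=(8,5,0,0) R0=(8,5,0,0)
Op 6: merge R1<->R3 -> R1=(8,5,0,0) R3=(8,5,0,0)
Op 7: merge R1<->R2 -> R1=(8,5,0,0) R2=(8,5,0,0)
Op 8: inc R2 by 4 -> R2=(8,5,4,0) value=17
Op 9: merge R3<->R0 -> R3=(8,5,0,0) R0=(8,5,0,0)
Op 10: merge R2<->R3 -> R2=(8,5,4,0) R3=(8,5,4,0)
Op 11: merge R1<->R2 -> R1=(8,5,4,0) R2=(8,5,4,0)
Op 12: inc R3 by 1 -> R3=(8,5,4,1) value=18

Answer: 13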